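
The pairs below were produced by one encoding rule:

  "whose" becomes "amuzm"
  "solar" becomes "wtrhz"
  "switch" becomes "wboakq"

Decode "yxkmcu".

In whose: w→a is +4, h→m is +5, o→u is +6, s→z is +7 — the shift increases by 1 each position. The shift increases by 1 at each position, starting from +4: 4, 5, 6, ….
Decoding yxkmcu: y−4=u, x−5=s, k−6=e, m−7=f, c−8=u, u−9=l.

useful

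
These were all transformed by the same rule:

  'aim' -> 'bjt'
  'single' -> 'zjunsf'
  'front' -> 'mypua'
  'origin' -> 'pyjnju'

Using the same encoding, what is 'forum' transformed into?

mpyvt

Two shifts are in play — +1 for a/e/i/o/u, +7 for every other letter.
On forum: f(cons)+7=m, o(vowel)+1=p, r(cons)+7=y, u(vowel)+1=v, m(cons)+7=t.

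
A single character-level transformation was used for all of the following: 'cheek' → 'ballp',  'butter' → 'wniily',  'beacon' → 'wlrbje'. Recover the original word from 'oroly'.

c(2)→b(1) and h(7)→a(0) fit y≡5x+17 (mod 26); the inverse of 5 mod 26 is 21. This is an affine cipher: with a=0,…,z=25, each position x becomes (5x+17) mod 26.
Undoing it on oroly: o(14)→21·(14−17)≡15=p; r(17)→21·(17−17)≡0=a; o(14)→21·(14−17)≡15=p; l(11)→21·(11−17)≡4=e; y(24)→21·(24−17)≡17=r (all mod 26).

paper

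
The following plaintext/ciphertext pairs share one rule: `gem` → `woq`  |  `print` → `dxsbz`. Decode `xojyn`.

dozen

The output letters match the input read backwards, each shifted +10: gem reversed is meg. The word is reversed, then every letter is shifted forward by 10.
Reversing it on xojyn: shift back: x−10=n, o−10=e, j−10=z, y−10=o, n−10=d → nezod; then reverse → dozen.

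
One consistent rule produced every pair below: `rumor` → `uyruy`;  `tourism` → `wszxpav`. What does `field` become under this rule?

imjrk

In rumor: r→u is +3, u→y is +4, m→r is +5, o→u is +6 — the shift increases by 1 each position. Each letter shifts forward by (position + 3), i.e. 3, 4, 5, … — the shift grows by one for each successive letter.
Applying it to field: f+3=i, i+4=m, e+5=j, l+6=r, d+7=k.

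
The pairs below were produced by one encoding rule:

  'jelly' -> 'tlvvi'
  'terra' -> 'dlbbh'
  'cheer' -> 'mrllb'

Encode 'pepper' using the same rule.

Vowels shift forward by 7 and consonants shift forward by 10.
For pepper: p(cons)+10=z, e(vowel)+7=l, p(cons)+10=z, p(cons)+10=z, e(vowel)+7=l, r(cons)+10=b.

zlzzlb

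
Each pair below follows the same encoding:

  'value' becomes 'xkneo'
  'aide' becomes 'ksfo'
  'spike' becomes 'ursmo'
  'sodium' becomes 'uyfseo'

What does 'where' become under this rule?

Vowels shift forward by 10 and consonants shift forward by 2.
For where: w(cons)+2=y, h(cons)+2=j, e(vowel)+10=o, r(cons)+2=t, e(vowel)+10=o.

yjoto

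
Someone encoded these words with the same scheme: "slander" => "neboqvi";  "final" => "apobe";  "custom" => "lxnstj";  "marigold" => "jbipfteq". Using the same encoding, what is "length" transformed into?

evofsk

s(18)→n(13) and l(11)→e(4) fit y≡5x+1 (mod 26); the inverse of 5 mod 26 is 21. Each letter's alphabet position (a=0..z=25) is mapped through 5·x+1 mod 26 — an affine cipher.
On length: l(11)→5·11+1≡4=e; e(4)→5·4+1≡21=v; n(13)→5·13+1≡14=o; g(6)→5·6+1≡5=f; t(19)→5·19+1≡18=s; h(7)→5·7+1≡10=k (all mod 26).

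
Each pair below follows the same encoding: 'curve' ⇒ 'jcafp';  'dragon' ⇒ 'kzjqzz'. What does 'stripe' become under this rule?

zbasaq

In curve: c→j is +7, u→c is +8, r→a is +9, v→f is +10 — the shift increases by 1 each position. Each letter shifts forward by (position + 7), i.e. 7, 8, 9, … — the shift grows by one for each successive letter.
For stripe: s+7=z, t+8=b, r+9=a, i+10=s, p+11=a, e+12=q.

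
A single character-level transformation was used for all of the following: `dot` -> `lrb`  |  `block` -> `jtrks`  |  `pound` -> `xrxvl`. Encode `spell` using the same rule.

axhtt

The rule splits by letter class: vowels +3, consonants +8.
For spell: s(cons)+8=a, p(cons)+8=x, e(vowel)+3=h, l(cons)+8=t, l(cons)+8=t.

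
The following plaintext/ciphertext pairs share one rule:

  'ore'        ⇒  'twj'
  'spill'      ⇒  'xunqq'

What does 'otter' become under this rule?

tyyjw

Compare letters: o→t is +5, r→w is +5, e→j is +5 — a constant shift. It's a constant shift of +5 (ROT5).
Applying it to otter: o+5=t, t+5=y, t+5=y, e+5=j, r+5=w.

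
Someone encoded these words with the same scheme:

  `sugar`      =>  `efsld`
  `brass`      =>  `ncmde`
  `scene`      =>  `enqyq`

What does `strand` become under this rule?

Shifts by position in sugar: pos 0: s→e (+12), pos 1: u→f (+11), pos 2: g→s (+12), pos 3: a→l (+11) — repeating every 2. It's a Vigenère-style cipher with numeric key [12,11]: position i shifts by key[i mod 2].
On strand: s+12=e, t+11=e, r+12=d, a+11=l, n+12=z, d+11=o.

eedlzo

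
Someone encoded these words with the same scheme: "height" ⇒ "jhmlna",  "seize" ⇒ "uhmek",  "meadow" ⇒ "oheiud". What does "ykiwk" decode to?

Letter i (0-indexed) is shifted by i+2, so successive shifts are 2, 3, 4, ….
Decoding ykiwk: y−2=w, k−3=h, i−4=e, w−5=r, k−6=e.

where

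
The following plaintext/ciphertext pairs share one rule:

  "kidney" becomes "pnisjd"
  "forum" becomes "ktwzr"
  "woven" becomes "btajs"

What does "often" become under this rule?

Compare letters: k→p is +5, i→n is +5, d→i is +5 — a constant shift. Each letter is shifted forward by 5 in the alphabet (a Caesar shift of +5).
On often: o+5=t, f+5=k, t+5=y, e+5=j, n+5=s.

tkyjs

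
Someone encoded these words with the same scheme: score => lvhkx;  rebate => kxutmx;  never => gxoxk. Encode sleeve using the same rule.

lexxox

Compare letters: s→l is +19, c→v is +19, o→h is +19 — a constant shift. Every letter moves 19 places later in the alphabet, wrapping around z→a.
Applying it to sleeve: s+19=l, l+19=e, e+19=x, e+19=x, v+19=o, e+19=x.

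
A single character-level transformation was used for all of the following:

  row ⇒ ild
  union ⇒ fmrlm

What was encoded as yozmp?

blank

Each letter is replaced by its mirror in the alphabet: a↔z, b↔y, c↔x, and so on (the Atbash cipher).
Reversing it on yozmp: y↔b, o↔l, z↔a, m↔n, p↔k.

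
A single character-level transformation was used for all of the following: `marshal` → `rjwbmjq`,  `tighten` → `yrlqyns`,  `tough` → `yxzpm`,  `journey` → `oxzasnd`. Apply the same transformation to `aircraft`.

Shifts by position in marshal: pos 0: m→r (+5), pos 1: a→j (+9), pos 2: r→w (+5), pos 3: s→b (+9) — repeating every 2. The shifts repeat in a cycle of length 2: positions 0,1,… shift by +5, +9, then the pattern repeats.
Applying it to aircraft: a+5=f, i+9=r, r+5=w, c+9=l, r+5=w, a+9=j, f+5=k, t+9=c.

frwlwjkc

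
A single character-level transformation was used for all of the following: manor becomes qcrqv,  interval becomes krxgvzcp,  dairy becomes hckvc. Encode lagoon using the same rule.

The shift depends on letter class: consonant m→q is +4, but vowel a→c is +2. Vowels shift forward by 2 and consonants shift forward by 4.
For lagoon: l(cons)+4=p, a(vowel)+2=c, g(cons)+4=k, o(vowel)+2=q, o(vowel)+2=q, n(cons)+4=r.

pckqqr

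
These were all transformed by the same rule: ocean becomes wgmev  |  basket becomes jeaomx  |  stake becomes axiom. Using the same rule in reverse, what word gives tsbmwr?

The shifts repeat in a cycle of length 2: positions 0,1,… shift by +8, +4, then the pattern repeats.
Reversing it on tsbmwr: t−8=l, s−4=o, b−8=t, m−4=i, w−8=o, r−4=n.

lotion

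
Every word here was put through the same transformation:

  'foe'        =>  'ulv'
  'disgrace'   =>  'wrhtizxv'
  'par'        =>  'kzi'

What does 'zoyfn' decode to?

Each pair mirrors across the alphabet (f↔u, o↔l, e↔v): positions sum to 25. Letters are reflected about the middle of the alphabet (position → 25−position): Atbash.
Undoing it on zoyfn: z↔a, o↔l, y↔b, f↔u, n↔m.

album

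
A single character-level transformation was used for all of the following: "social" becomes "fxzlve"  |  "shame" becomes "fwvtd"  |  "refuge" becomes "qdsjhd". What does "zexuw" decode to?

Each letter's alphabet position (a=0..z=25) is mapped through 15·x+21 mod 26 — an affine cipher.
Reversing it on zexuw: z(25)→7·(25−21)≡2=c; e(4)→7·(4−21)≡11=l; x(23)→7·(23−21)≡14=o; u(20)→7·(20−21)≡19=t; w(22)→7·(22−21)≡7=h (all mod 26).

cloth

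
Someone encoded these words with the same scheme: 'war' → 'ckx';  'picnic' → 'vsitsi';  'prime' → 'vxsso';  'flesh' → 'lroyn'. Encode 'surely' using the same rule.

yexore

The shift depends on letter class: consonant w→c is +6, but vowel a→k is +10. Two shifts are in play — +10 for a/e/i/o/u, +6 for every other letter.
On surely: s(cons)+6=y, u(vowel)+10=e, r(cons)+6=x, e(vowel)+10=o, l(cons)+6=r, y(cons)+6=e.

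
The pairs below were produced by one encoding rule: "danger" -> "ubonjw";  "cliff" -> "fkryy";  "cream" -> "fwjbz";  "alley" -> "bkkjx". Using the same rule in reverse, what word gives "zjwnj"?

merge

d(3)→u(20) and a(0)→b(1) fit y≡15x+1 (mod 26); the inverse of 15 mod 26 is 7. Treating letters as 0–25, the rule is x ↦ 15x + 1 (mod 26).
Undoing it on zjwnj: z(25)→7·(25−1)≡12=m; j(9)→7·(9−1)≡4=e; w(22)→7·(22−1)≡17=r; n(13)→7·(13−1)≡6=g; j(9)→7·(9−1)≡4=e (all mod 26).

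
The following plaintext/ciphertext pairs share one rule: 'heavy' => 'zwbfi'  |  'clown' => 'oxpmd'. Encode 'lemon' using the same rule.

opnfm

Two steps: reverse the string, then apply a Caesar shift of +1.
For lemon: reverse → nomel; then shift: n+1=o, o+1=p, m+1=n, e+1=f, l+1=m.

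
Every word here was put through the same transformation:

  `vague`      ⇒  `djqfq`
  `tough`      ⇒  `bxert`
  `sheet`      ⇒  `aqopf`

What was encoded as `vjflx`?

In vague: v→d is +8, a→j is +9, g→q is +10, u→f is +11 — the shift increases by 1 each position. The shift increases by 1 at each position, starting from +8: 8, 9, 10, ….
Reversing it on vjflx: v−8=n, j−9=a, f−10=v, l−11=a, x−12=l.

naval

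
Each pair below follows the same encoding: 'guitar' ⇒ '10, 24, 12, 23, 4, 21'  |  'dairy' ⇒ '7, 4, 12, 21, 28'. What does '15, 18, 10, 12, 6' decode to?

logic

g is letter #7 and maps to 10: an offset of 3. Letters become their 1-based position plus 3 (so a→4, b→5, …).
Reversing it on 15, 18, 10, 12, 6: 15→(15−3)÷1=12=l, 18→(18−3)÷1=15=o, 10→(10−3)÷1=7=g, 12→(12−3)÷1=9=i, 6→(6−3)÷1=3=c.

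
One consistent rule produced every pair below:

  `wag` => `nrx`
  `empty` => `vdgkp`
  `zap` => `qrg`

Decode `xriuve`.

garden

Compare letters: w→n is +17, a→r is +17, g→x is +17 — a constant shift. Each letter is shifted forward by 17 in the alphabet (a Caesar shift of +17).
Decoding xriuve: x−17=g, r−17=a, i−17=r, u−17=d, v−17=e, e−17=n.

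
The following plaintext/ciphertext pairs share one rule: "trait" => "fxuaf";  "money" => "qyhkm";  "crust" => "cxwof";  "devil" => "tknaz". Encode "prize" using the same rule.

t(19)→f(5) and r(17)→x(23) fit y≡17x+20 (mod 26); the inverse of 17 mod 26 is 23. This is an affine cipher: with a=0,…,z=25, each position x becomes (17x+20) mod 26.
Applying it to prize: p(15)→17·15+20≡15=p; r(17)→17·17+20≡23=x; i(8)→17·8+20≡0=a; z(25)→17·25+20≡3=d; e(4)→17·4+20≡10=k (all mod 26).

pxadk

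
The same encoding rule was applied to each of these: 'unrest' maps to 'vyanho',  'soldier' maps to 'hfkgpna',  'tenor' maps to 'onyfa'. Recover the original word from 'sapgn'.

u(20)→v(21) and n(13)→y(24) fit y≡7x+11 (mod 26); the inverse of 7 mod 26 is 15. Treating letters as 0–25, the rule is x ↦ 7x + 11 (mod 26).
Decoding sapgn: s(18)→15·(18−11)≡1=b; a(0)→15·(0−11)≡17=r; p(15)→15·(15−11)≡8=i; g(6)→15·(6−11)≡3=d; n(13)→15·(13−11)≡4=e (all mod 26).

bride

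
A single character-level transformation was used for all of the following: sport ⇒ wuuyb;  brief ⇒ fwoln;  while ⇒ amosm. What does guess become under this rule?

In sport: s→w is +4, p→u is +5, o→u is +6, r→y is +7 — the shift increases by 1 each position. Each letter shifts forward by (position + 4), i.e. 4, 5, 6, … — the shift grows by one for each successive letter.
Applying it to guess: g+4=k, u+5=z, e+6=k, s+7=z, s+8=a.

kzkza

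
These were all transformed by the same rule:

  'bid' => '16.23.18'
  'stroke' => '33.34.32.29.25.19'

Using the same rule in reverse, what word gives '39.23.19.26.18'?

yield

b is letter #2 and maps to 16: an offset of 14. Letters become their 1-based position plus 14 (so a→15, b→16, …).
Reversing it on 39.23.19.26.18: 39→(39−14)÷1=25=y, 23→(23−14)÷1=9=i, 19→(19−14)÷1=5=e, 26→(26−14)÷1=12=l, 18→(18−14)÷1=4=d.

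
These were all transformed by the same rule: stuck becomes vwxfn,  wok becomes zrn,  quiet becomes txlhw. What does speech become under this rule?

Compare letters: s→v is +3, t→w is +3, u→x is +3 — a constant shift. It's a constant shift of +3 (ROT3).
Applying it to speech: s+3=v, p+3=s, e+3=h, e+3=h, c+3=f, h+3=k.

vshhfk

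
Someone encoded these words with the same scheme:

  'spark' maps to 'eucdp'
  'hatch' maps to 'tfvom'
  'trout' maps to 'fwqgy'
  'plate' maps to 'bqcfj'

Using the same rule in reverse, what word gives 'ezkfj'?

suite

Shifts by position in spark: pos 0: s→e (+12), pos 1: p→u (+5), pos 2: a→c (+2), pos 3: r→d (+12), pos 4: k→p (+5) — repeating every 3. A repeating key of period 3 is used — shifts +12, +5, +2 over and over.
Reversing it on ezkfj: e−12=s, z−5=u, k−2=i, f−12=t, j−5=e.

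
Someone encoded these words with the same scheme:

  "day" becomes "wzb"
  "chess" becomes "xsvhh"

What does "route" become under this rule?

This is the alphabet-reversal cipher (Atbash): a becomes z, b becomes y, etc.
On route: r↔i, o↔l, u↔f, t↔g, e↔v.

ilfgv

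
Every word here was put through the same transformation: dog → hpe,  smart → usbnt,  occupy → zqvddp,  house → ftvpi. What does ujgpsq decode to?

The output letters match the input read backwards, each shifted +1: dog reversed is god. Read the word backwards and shift each letter +1.
Undoing it on ujgpsq: shift back: u−1=t, j−1=i, g−1=f, p−1=o, s−1=r, q−1=p → tiforp; then reverse → profit.

profit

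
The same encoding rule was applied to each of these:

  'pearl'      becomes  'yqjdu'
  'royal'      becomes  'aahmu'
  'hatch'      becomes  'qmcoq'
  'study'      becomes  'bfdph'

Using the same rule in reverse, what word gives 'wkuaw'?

nylon

The shifts repeat in a cycle of length 2: positions 0,1,… shift by +9, +12, then the pattern repeats.
Undoing it on wkuaw: w−9=n, k−12=y, u−9=l, a−12=o, w−9=n.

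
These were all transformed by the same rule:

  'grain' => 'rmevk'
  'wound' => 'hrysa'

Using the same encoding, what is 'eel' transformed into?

pii

The output letters match the input read backwards, each shifted +4: grain reversed is niarg. The word is reversed, then every letter is shifted forward by 4.
On eel: reverse → lee; then shift: l+4=p, e+4=i, e+4=i.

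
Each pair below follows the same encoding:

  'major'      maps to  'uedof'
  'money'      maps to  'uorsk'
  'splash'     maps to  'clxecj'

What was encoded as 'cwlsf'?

super

Treating letters as 0–25, the rule is x ↦ 23x + 4 (mod 26).
Reversing it on cwlsf: c(2)→17·(2−4)≡18=s; w(22)→17·(22−4)≡20=u; l(11)→17·(11−4)≡15=p; s(18)→17·(18−4)≡4=e; f(5)→17·(5−4)≡17=r (all mod 26).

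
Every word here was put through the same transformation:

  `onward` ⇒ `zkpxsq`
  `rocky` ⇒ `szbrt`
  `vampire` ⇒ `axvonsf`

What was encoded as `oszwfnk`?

protein

o(14)→z(25) and n(13)→k(10) fit y≡15x+23 (mod 26); the inverse of 15 mod 26 is 7. Treating letters as 0–25, the rule is x ↦ 15x + 23 (mod 26).
Undoing it on oszwfnk: o(14)→7·(14−23)≡15=p; s(18)→7·(18−23)≡17=r; z(25)→7·(25−23)≡14=o; w(22)→7·(22−23)≡19=t; f(5)→7·(5−23)≡4=e; n(13)→7·(13−23)≡8=i; k(10)→7·(10−23)≡13=n (all mod 26).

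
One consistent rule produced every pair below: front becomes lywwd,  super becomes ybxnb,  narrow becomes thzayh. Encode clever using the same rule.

In front: f→l is +6, r→y is +7, o→w is +8, n→w is +9 — the shift increases by 1 each position. The shift increases by 1 at each position, starting from +6: 6, 7, 8, ….
On clever: c+6=i, l+7=s, e+8=m, v+9=e, e+10=o, r+11=c.

ismeoc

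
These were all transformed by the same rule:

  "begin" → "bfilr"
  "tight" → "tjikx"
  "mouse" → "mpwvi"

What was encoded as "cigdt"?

In begin: b→b is +0, e→f is +1, g→i is +2, i→l is +3 — the shift increases by 1 each position. Letter i (0-indexed) is shifted by i+0, so successive shifts are 0, 1, 2, ….
Reversing it on cigdt: c−0=c, i−1=h, g−2=e, d−3=a, t−4=p.

cheap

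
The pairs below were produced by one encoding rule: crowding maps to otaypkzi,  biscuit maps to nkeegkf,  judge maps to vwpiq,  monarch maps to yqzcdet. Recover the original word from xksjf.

Shifts by position in crowding: pos 0: c→o (+12), pos 1: r→t (+2), pos 2: o→a (+12), pos 3: w→y (+2) — repeating every 2. The shifts repeat in a cycle of length 2: positions 0,1,… shift by +12, +2, then the pattern repeats.
Reversing it on xksjf: x−12=l, k−2=i, s−12=g, j−2=h, f−12=t.

light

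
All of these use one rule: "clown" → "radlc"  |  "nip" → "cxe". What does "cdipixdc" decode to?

Each letter is shifted forward by 15 in the alphabet (a Caesar shift of +15).
Undoing it on cdipixdc: c−15=n, d−15=o, i−15=t, p−15=a, i−15=t, x−15=i, d−15=o, c−15=n.

notation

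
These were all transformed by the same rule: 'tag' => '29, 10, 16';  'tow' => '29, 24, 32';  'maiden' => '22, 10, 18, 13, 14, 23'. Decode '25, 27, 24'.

pro

t is letter #20 and maps to 29: an offset of 9. The number is (letter's place in the alphabet, a=1) + 9.
Decoding 25, 27, 24: 25→(25−9)÷1=16=p, 27→(27−9)÷1=18=r, 24→(24−9)÷1=15=o.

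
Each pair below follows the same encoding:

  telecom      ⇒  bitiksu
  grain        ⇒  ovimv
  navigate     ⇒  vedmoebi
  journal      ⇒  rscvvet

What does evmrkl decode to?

It's a Vigenère-style cipher with numeric key [8,4]: position i shifts by key[i mod 2].
Reversing it on evmrkl: e−8=w, v−4=r, m−8=e, r−4=n, k−8=c, l−4=h.

wrench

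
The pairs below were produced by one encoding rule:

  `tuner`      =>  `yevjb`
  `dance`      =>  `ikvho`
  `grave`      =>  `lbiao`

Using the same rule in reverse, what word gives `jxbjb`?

enter

Shifts by position in tuner: pos 0: t→y (+5), pos 1: u→e (+10), pos 2: n→v (+8), pos 3: e→j (+5), pos 4: r→b (+10) — repeating every 3. The shifts repeat in a cycle of length 3: positions 0,1,… shift by +5, +10, +8, then the pattern repeats.
Decoding jxbjb: j−5=e, x−10=n, b−8=t, j−5=e, b−10=r.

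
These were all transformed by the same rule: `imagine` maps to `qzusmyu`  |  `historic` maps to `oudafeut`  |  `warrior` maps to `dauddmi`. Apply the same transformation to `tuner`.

dqzgf

Read the word backwards and shift each letter +12.
For tuner: reverse → renut; then shift: r+12=d, e+12=q, n+12=z, u+12=g, t+12=f.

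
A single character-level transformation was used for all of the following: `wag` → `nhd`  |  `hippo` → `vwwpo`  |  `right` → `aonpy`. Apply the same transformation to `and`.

The output letters match the input read backwards, each shifted +7: wag reversed is gaw. The word is reversed, then every letter is shifted forward by 7.
On and: reverse → dna; then shift: d+7=k, n+7=u, a+7=h.

kuh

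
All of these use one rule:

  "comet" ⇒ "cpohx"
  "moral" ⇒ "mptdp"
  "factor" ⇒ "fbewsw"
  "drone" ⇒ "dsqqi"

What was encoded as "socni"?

snake

Each letter shifts forward by its position index (0, 1, 2, …) — the shift grows by one for each successive letter.
Decoding socni: s−0=s, o−1=n, c−2=a, n−3=k, i−4=e.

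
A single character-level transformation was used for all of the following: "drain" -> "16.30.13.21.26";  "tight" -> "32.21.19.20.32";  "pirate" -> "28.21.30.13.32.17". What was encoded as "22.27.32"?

Letters become their 1-based position plus 12 (so a→13, b→14, …).
Reversing it on 22.27.32: 22→(22−12)÷1=10=j, 27→(27−12)÷1=15=o, 32→(32−12)÷1=20=t.

jot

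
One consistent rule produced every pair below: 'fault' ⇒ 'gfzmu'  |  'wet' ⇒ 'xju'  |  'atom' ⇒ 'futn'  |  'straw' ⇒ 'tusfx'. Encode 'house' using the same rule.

itztj

The shift depends on letter class: consonant f→g is +1, but vowel a→f is +5. Vowels shift forward by 5 and consonants shift forward by 1.
For house: h(cons)+1=i, o(vowel)+5=t, u(vowel)+5=z, s(cons)+1=t, e(vowel)+5=j.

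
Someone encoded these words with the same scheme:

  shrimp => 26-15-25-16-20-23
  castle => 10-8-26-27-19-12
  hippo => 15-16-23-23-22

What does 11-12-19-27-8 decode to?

s is letter #19 and maps to 26: an offset of 7. Each letter is replaced by its alphabet position (a=1..z=26) + 7.
Reversing it on 11-12-19-27-8: 11→(11−7)÷1=4=d, 12→(12−7)÷1=5=e, 19→(19−7)÷1=12=l, 27→(27−7)÷1=20=t, 8→(8−7)÷1=1=a.

delta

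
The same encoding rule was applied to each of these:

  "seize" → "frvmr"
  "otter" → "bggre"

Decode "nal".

It's a constant shift of +13 (ROT13).
Undoing it on nal: n−13=a, a−13=n, l−13=y.

any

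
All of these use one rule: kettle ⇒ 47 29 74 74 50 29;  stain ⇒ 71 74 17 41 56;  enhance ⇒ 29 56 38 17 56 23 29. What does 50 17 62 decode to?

k(#11)→47 and e(#5)→29: differences scale by 3, so n = 3·pos + 14. Each letter becomes 3×(its alphabet position, a=1..z=26) + 14.
Undoing it on 50 17 62: 50→(50−14)÷3=12=l, 17→(17−14)÷3=1=a, 62→(62−14)÷3=16=p.

lap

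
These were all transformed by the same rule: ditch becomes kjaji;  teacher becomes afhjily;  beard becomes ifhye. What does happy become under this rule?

Shifts by position in ditch: pos 0: d→k (+7), pos 1: i→j (+1), pos 2: t→a (+7), pos 3: c→j (+7), pos 4: h→i (+1) — repeating every 3. The shifts repeat in a cycle of length 3: positions 0,1,… shift by +7, +1, +7, then the pattern repeats.
On happy: h+7=o, a+1=b, p+7=w, p+7=w, y+1=z.

obwwz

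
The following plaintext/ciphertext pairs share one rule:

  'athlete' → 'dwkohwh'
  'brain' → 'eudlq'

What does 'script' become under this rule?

vfulsw

Compare letters: a→d is +3, t→w is +3, h→k is +3 — a constant shift. This is a Caesar cipher with shift 3.
On script: s+3=v, c+3=f, r+3=u, i+3=l, p+3=s, t+3=w.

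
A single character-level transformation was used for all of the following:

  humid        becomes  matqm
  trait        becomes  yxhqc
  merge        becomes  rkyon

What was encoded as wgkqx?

In humid: h→m is +5, u→a is +6, m→t is +7, i→q is +8 — the shift increases by 1 each position. Letter i (0-indexed) is shifted by i+5, so successive shifts are 5, 6, 7, ….
Undoing it on wgkqx: w−5=r, g−6=a, k−7=d, q−8=i, x−9=o.

radio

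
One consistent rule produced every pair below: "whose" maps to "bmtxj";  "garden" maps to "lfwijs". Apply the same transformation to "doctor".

ithytw

Compare letters: w→b is +5, h→m is +5, o→t is +5 — a constant shift. It's a constant shift of +5 (ROT5).
Applying it to doctor: d+5=i, o+5=t, c+5=h, t+5=y, o+5=t, r+5=w.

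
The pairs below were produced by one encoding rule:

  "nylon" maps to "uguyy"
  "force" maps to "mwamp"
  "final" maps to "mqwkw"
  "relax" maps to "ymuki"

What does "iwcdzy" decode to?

In nylon: n→u is +7, y→g is +8, l→u is +9, o→y is +10 — the shift increases by 1 each position. Letter i (0-indexed) is shifted by i+7, so successive shifts are 7, 8, 9, ….
Undoing it on iwcdzy: i−7=b, w−8=o, c−9=t, d−10=t, z−11=o, y−12=m.

bottom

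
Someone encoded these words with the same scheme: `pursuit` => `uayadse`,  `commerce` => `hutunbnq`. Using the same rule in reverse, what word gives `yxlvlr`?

trench

In pursuit: p→u is +5, u→a is +6, r→y is +7, s→a is +8 — the shift increases by 1 each position. The shift increases by 1 at each position, starting from +5: 5, 6, 7, ….
Undoing it on yxlvlr: y−5=t, x−6=r, l−7=e, v−8=n, l−9=c, r−10=h.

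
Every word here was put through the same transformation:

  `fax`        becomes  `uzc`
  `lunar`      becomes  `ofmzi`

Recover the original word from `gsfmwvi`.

thunder

This is the alphabet-reversal cipher (Atbash): a becomes z, b becomes y, etc.
Undoing it on gsfmwvi: g↔t, s↔h, f↔u, m↔n, w↔d, v↔e, i↔r.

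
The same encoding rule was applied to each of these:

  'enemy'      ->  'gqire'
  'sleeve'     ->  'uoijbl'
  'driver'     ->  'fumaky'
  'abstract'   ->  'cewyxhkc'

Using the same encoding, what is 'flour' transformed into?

hoszx

In enemy: e→g is +2, n→q is +3, e→i is +4, m→r is +5 — the shift increases by 1 each position. Each letter shifts forward by (position + 2), i.e. 2, 3, 4, … — the shift grows by one for each successive letter.
For flour: f+2=h, l+3=o, o+4=s, u+5=z, r+6=x.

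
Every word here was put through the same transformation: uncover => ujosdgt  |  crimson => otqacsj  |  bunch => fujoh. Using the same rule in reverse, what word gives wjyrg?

angle

u(20)→u(20) and n(13)→j(9) fit y≡9x+22 (mod 26); the inverse of 9 mod 26 is 3. Treating letters as 0–25, the rule is x ↦ 9x + 22 (mod 26).
Undoing it on wjyrg: w(22)→3·(22−22)≡0=a; j(9)→3·(9−22)≡13=n; y(24)→3·(24−22)≡6=g; r(17)→3·(17−22)≡11=l; g(6)→3·(6−22)≡4=e (all mod 26).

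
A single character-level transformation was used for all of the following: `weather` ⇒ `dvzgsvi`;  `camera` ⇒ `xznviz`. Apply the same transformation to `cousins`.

xlfhrmh

Each pair mirrors across the alphabet (w↔d, e↔v, a↔z): positions sum to 25. Letters are reflected about the middle of the alphabet (position → 25−position): Atbash.
Applying it to cousins: c↔x, o↔l, u↔f, s↔h, i↔r, n↔m, s↔h.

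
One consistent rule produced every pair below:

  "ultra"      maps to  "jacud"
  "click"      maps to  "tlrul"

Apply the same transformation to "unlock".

The output letters match the input read backwards, each shifted +9: ultra reversed is artlu. Read the word backwards and shift each letter +9.
On unlock: reverse → kcolnu; then shift: k+9=t, c+9=l, o+9=x, l+9=u, n+9=w, u+9=d.

tlxuwd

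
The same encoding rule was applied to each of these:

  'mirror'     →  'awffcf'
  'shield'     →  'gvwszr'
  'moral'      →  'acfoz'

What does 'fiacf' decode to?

rumor

Compare letters: m→a is +14, i→w is +14, r→f is +14 — a constant shift. Each letter is shifted forward by 14 in the alphabet (a Caesar shift of +14).
Reversing it on fiacf: f−14=r, i−14=u, a−14=m, c−14=o, f−14=r.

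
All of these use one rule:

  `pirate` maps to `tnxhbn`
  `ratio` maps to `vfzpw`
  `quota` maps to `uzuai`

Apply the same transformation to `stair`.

In pirate: p→t is +4, i→n is +5, r→x is +6, a→h is +7 — the shift increases by 1 each position. The shift increases by 1 at each position, starting from +4: 4, 5, 6, ….
For stair: s+4=w, t+5=y, a+6=g, i+7=p, r+8=z.

wygpz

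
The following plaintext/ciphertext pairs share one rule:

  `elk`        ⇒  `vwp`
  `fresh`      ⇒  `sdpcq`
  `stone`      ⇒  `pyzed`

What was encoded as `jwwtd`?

silly

The output letters match the input read backwards, each shifted +11: elk reversed is kle. Two steps: reverse the string, then apply a Caesar shift of +11.
Reversing it on jwwtd: shift back: j−11=y, w−11=l, w−11=l, t−11=i, d−11=s → yllis; then reverse → silly.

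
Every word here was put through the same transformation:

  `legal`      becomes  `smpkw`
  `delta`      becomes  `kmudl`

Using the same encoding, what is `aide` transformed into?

In legal: l→s is +7, e→m is +8, g→p is +9, a→k is +10 — the shift increases by 1 each position. The shift increases by 1 at each position, starting from +7: 7, 8, 9, ….
Applying it to aide: a+7=h, i+8=q, d+9=m, e+10=o.

hqmo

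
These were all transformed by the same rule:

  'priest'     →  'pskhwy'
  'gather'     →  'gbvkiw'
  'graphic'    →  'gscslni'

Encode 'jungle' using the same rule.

In priest: p→p is +0, r→s is +1, i→k is +2, e→h is +3 — the shift increases by 1 each position. Each letter shifts forward by its position index (0, 1, 2, …) — the shift grows by one for each successive letter.
On jungle: j+0=j, u+1=v, n+2=p, g+3=j, l+4=p, e+5=j.

jvpjpj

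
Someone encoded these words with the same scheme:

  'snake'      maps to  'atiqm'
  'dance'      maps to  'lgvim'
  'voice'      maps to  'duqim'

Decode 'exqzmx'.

Shifts by position in snake: pos 0: s→a (+8), pos 1: n→t (+6), pos 2: a→i (+8), pos 3: k→q (+6) — repeating every 2. It's a Vigenère-style cipher with numeric key [8,6]: position i shifts by key[i mod 2].
Undoing it on exqzmx: e−8=w, x−6=r, q−8=i, z−6=t, m−8=e, x−6=r.

writer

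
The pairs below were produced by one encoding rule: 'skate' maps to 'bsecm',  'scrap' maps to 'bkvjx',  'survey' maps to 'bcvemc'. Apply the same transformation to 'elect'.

ntilb

It's a Vigenère-style cipher with numeric key [9,8,4]: position i shifts by key[i mod 3].
Applying it to elect: e+9=n, l+8=t, e+4=i, c+9=l, t+8=b.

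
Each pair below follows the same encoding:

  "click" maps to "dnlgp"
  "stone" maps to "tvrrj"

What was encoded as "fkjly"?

eight

In click: c→d is +1, l→n is +2, i→l is +3, c→g is +4 — the shift increases by 1 each position. Each letter shifts forward by (position + 1), i.e. 1, 2, 3, … — the shift grows by one for each successive letter.
Reversing it on fkjly: f−1=e, k−2=i, j−3=g, l−4=h, y−5=t.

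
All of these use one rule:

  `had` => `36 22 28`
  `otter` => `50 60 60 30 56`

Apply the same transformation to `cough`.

h(#8)→36 and a(#1)→22: differences scale by 2, so n = 2·pos + 20. The formula is n = 2×(alphabet index, a=1) + 20.
On cough: c=3→26, o=15→50, u=21→62, g=7→34, h=8→36.

26 50 62 34 36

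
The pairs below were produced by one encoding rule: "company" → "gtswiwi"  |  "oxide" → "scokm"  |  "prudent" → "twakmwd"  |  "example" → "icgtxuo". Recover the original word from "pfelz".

In company: c→g is +4, o→t is +5, m→s is +6, p→w is +7 — the shift increases by 1 each position. The shift increases by 1 at each position, starting from +4: 4, 5, 6, ….
Undoing it on pfelz: p−4=l, f−5=a, e−6=y, l−7=e, z−8=r.

layer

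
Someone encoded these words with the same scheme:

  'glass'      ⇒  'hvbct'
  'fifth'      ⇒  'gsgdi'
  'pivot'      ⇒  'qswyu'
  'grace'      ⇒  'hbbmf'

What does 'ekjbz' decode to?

dairy

It's a Vigenère-style cipher with numeric key [1,10]: position i shifts by key[i mod 2].
Reversing it on ekjbz: e−1=d, k−10=a, j−1=i, b−10=r, z−1=y.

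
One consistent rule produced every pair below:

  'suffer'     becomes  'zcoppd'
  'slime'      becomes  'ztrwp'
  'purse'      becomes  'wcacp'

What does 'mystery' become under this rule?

In suffer: s→z is +7, u→c is +8, f→o is +9, f→p is +10 — the shift increases by 1 each position. Letter i (0-indexed) is shifted by i+7, so successive shifts are 7, 8, 9, ….
Applying it to mystery: m+7=t, y+8=g, s+9=b, t+10=d, e+11=p, r+12=d, y+13=l.

tgbdpdl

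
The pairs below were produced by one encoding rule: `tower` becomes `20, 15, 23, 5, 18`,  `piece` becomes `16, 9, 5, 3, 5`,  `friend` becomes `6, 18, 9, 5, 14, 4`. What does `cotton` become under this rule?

3, 15, 20, 20, 15, 14

t is letter #20 and maps to 20: an offset of 0. Each letter is replaced by its alphabet position (a=1, b=2, …, z=26).
Applying it to cotton: c=3→3, o=15→15, t=20→20, t=20→20, o=15→15, n=14→14.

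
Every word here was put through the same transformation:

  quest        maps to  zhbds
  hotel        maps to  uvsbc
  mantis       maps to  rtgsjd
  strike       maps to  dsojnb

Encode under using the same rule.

q(16)→z(25) and u(20)→h(7) fit y≡15x+19 (mod 26); the inverse of 15 mod 26 is 7. Each letter's alphabet position (a=0..z=25) is mapped through 15·x+19 mod 26 — an affine cipher.
Applying it to under: u(20)→15·20+19≡7=h; n(13)→15·13+19≡6=g; d(3)→15·3+19≡12=m; e(4)→15·4+19≡1=b; r(17)→15·17+19≡14=o (all mod 26).

hgmbo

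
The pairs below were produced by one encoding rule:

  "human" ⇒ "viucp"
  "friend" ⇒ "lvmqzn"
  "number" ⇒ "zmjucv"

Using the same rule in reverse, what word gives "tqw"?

The output letters match the input read backwards, each shifted +8: human reversed is namuh. Read the word backwards and shift each letter +8.
Reversing it on tqw: shift back: t−8=l, q−8=i, w−8=o → lio; then reverse → oil.

oil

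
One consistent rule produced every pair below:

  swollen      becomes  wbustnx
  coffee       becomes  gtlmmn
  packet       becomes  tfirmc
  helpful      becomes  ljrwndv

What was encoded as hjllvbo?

In swollen: s→w is +4, w→b is +5, o→u is +6, l→s is +7 — the shift increases by 1 each position. Letter i (0-indexed) is shifted by i+4, so successive shifts are 4, 5, 6, ….
Undoing it on hjllvbo: h−4=d, j−5=e, l−6=f, l−7=e, v−8=n, b−9=s, o−10=e.

defense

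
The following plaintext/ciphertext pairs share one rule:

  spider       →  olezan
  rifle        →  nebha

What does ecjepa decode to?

Compare letters: s→o is +22, p→l is +22, i→e is +22 — a constant shift. Each letter is shifted forward by 22 in the alphabet (a Caesar shift of +22).
Reversing it on ecjepa: e−22=i, c−22=g, j−22=n, e−22=i, p−22=t, a−22=e.

ignite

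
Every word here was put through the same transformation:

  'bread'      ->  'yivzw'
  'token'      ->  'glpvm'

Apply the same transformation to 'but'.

Letters are reflected about the middle of the alphabet (position → 25−position): Atbash.
On but: b↔y, u↔f, t↔g.

yfg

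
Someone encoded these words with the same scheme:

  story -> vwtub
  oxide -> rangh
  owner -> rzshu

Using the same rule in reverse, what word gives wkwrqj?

throne

Shifts by position in story: pos 0: s→v (+3), pos 1: t→w (+3), pos 2: o→t (+5), pos 3: r→u (+3), pos 4: y→b (+3) — repeating every 3. It's a Vigenère-style cipher with numeric key [3,3,5]: position i shifts by key[i mod 3].
Decoding wkwrqj: w−3=t, k−3=h, w−5=r, r−3=o, q−3=n, j−5=e.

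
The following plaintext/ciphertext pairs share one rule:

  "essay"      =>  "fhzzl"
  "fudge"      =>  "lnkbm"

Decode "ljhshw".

The output letters match the input read backwards, each shifted +7: essay reversed is yasse. The word is reversed, then every letter is shifted forward by 7.
Reversing it on ljhshw: shift back: l−7=e, j−7=c, h−7=a, s−7=l, h−7=a, w−7=p → ecalap; then reverse → palace.

palace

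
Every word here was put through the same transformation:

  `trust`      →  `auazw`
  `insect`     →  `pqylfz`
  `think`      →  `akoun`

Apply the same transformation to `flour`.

Shifts by position in trust: pos 0: t→a (+7), pos 1: r→u (+3), pos 2: u→a (+6), pos 3: s→z (+7), pos 4: t→w (+3) — repeating every 3. A repeating key of period 3 is used — shifts +7, +3, +6 over and over.
For flour: f+7=m, l+3=o, o+6=u, u+7=b, r+3=u.

moubu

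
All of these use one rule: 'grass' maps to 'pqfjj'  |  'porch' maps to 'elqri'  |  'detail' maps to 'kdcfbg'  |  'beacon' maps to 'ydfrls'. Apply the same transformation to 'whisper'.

This is an affine cipher: with a=0,…,z=25, each position x becomes (19x+5) mod 26.
Applying it to whisper: w(22)→19·22+5≡7=h; h(7)→19·7+5≡8=i; i(8)→19·8+5≡1=b; s(18)→19·18+5≡9=j; p(15)→19·15+5≡4=e; e(4)→19·4+5≡3=d; r(17)→19·17+5≡16=q (all mod 26).

hibjedq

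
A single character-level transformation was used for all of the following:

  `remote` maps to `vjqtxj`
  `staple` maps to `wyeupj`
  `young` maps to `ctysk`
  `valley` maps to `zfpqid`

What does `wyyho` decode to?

Shifts by position in remote: pos 0: r→v (+4), pos 1: e→j (+5), pos 2: m→q (+4), pos 3: o→t (+5) — repeating every 2. The shifts repeat in a cycle of length 2: positions 0,1,… shift by +4, +5, then the pattern repeats.
Undoing it on wyyho: w−4=s, y−5=t, y−4=u, h−5=c, o−4=k.

stuck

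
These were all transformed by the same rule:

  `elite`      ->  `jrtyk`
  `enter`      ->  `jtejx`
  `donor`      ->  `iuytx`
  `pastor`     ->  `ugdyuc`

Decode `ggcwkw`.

barrel

Shifts by position in elite: pos 0: e→j (+5), pos 1: l→r (+6), pos 2: i→t (+11), pos 3: t→y (+5), pos 4: e→k (+6) — repeating every 3. A repeating key of period 3 is used — shifts +5, +6, +11 over and over.
Decoding ggcwkw: g−5=b, g−6=a, c−11=r, w−5=r, k−6=e, w−11=l.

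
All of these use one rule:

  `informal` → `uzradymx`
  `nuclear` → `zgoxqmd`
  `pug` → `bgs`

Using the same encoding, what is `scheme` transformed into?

Each letter is shifted forward by 12 in the alphabet (a Caesar shift of +12).
On scheme: s+12=e, c+12=o, h+12=t, e+12=q, m+12=y, e+12=q.

eotqyq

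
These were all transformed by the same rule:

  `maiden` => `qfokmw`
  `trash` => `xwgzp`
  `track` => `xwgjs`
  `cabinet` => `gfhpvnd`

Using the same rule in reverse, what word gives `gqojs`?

click

In maiden: m→q is +4, a→f is +5, i→o is +6, d→k is +7 — the shift increases by 1 each position. Each letter shifts forward by (position + 4), i.e. 4, 5, 6, … — the shift grows by one for each successive letter.
Reversing it on gqojs: g−4=c, q−5=l, o−6=i, j−7=c, s−8=k.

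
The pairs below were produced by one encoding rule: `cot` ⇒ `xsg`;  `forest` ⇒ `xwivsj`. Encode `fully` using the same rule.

Two steps: reverse the string, then apply a Caesar shift of +4.
On fully: reverse → ylluf; then shift: y+4=c, l+4=p, l+4=p, u+4=y, f+4=j.

cppyj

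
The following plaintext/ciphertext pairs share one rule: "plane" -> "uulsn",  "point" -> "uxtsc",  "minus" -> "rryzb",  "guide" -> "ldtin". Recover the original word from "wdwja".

The shifts repeat in a cycle of length 3: positions 0,1,… shift by +5, +9, +11, then the pattern repeats.
Undoing it on wdwja: w−5=r, d−9=u, w−11=l, j−5=e, a−9=r.

ruler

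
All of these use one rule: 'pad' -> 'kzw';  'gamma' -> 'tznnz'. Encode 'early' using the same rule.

vziob

Letters are reflected about the middle of the alphabet (position → 25−position): Atbash.
On early: e↔v, a↔z, r↔i, l↔o, y↔b.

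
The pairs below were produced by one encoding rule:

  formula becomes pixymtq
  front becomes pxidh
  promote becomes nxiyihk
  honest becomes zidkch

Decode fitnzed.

f(5)→p(15) and o(14)→i(8) fit y≡5x+16 (mod 26); the inverse of 5 mod 26 is 21. Each letter's alphabet position (a=0..z=25) is mapped through 5·x+16 mod 26 — an affine cipher.
Undoing it on fitnzed: f(5)→21·(5−16)≡3=d; i(8)→21·(8−16)≡14=o; t(19)→21·(19−16)≡11=l; n(13)→21·(13−16)≡15=p; z(25)→21·(25−16)≡7=h; e(4)→21·(4−16)≡8=i; d(3)→21·(3−16)≡13=n (all mod 26).

dolphin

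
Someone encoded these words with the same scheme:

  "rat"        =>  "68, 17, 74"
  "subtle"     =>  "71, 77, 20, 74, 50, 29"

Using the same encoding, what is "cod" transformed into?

23, 59, 26

r(#18)→68 and a(#1)→17: differences scale by 3, so n = 3·pos + 14. Each letter becomes 3×(its alphabet position, a=1..z=26) + 14.
For cod: c=3→23, o=15→59, d=4→26.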